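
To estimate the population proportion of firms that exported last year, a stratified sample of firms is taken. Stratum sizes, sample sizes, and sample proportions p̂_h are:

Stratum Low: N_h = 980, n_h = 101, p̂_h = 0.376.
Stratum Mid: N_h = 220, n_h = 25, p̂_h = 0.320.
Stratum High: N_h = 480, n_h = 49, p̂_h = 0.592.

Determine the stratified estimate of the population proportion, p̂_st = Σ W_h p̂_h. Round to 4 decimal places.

N = 1680; stratum weights W_h = N_h/N.
p̂_st = Σ W_h p̂_h = (980·0.376 + 220·0.320 + 480·0.592)/1680 = 0.43038

p̂_st ≈ 0.4304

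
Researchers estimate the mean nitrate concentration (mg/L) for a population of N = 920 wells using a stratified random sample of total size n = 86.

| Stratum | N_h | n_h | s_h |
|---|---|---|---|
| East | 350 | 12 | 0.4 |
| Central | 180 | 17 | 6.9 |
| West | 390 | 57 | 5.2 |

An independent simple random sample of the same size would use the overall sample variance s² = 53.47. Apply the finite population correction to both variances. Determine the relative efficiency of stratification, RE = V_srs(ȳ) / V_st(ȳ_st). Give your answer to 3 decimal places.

RE ≈ 3.282

V̂(ȳ_st) = Σ W_h² (1 − n_h/N_h) s_h²/n_h, with W_h = N_h/N and N = 920:
  stratum East: (350/920)²·(1 − 12/350)·0.4²/12 = 0.00186358
  stratum Central: (180/920)²·(1 − 17/180)·6.9²/17 = 0.0970809
  stratum West: (390/920)²·(1 − 57/390)·5.2²/57 = 0.0727889
V_st = 0.171733
V_srs = (1 − 86/920)·53.47/86 = 0.563625
Relative efficiency = V_srs / V_st = 0.563625/0.171733 = 3.2820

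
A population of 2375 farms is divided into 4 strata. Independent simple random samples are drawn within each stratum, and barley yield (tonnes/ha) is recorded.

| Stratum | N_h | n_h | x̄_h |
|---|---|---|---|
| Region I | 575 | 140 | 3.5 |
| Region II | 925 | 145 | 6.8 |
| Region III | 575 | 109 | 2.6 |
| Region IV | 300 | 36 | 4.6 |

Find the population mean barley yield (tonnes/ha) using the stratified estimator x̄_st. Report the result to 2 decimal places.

N = Σ N_h = 2375. Stratum weights W_h = N_h/N.
x̄_st = (575·3.5 + 925·6.8 + 575·2.6 + 300·4.6) / 2375 = 4.7063

x̄_st ≈ 4.71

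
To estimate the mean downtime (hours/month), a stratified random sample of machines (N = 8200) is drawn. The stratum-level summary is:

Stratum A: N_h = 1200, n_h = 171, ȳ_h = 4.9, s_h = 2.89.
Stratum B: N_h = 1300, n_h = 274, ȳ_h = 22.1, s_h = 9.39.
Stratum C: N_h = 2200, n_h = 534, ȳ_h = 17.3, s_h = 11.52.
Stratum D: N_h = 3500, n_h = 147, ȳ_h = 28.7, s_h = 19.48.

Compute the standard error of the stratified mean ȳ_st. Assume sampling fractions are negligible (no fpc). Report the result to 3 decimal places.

SE(ȳ_st) ≈ 0.705

V̂(ȳ_st) = Σ W_h² s_h²/n_h, with W_h = N_h/N and N = 8200:
  stratum A: (1200/8200)²·2.89²/171 = 0.00104601
  stratum B: (1300/8200)²·9.39²/274 = 0.00808797
  stratum C: (2200/8200)²·11.52²/534 = 0.0178888
  stratum D: (3500/8200)²·19.48²/147 = 0.470293
V̂(ȳ_st) = 0.497316
SE(ȳ_st) = √0.497316 = 0.705207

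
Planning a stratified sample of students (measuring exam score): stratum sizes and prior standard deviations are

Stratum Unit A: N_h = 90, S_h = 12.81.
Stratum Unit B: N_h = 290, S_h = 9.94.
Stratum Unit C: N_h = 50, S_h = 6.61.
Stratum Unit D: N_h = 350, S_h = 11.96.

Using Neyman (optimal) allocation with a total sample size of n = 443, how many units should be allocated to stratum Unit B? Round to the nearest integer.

Neyman allocation: n_h = n · N_h S_h / Σ N_i S_i, with n = 443.
  stratum Unit A: N_h·S_h = 90·12.81 = 1152.90
  stratum Unit B: N_h·S_h = 290·9.94 = 2882.60
  stratum Unit C: N_h·S_h = 50·6.61 = 330.50
  stratum Unit D: N_h·S_h = 350·11.96 = 4186.00
Σ N_h S_h = 8552.00
n for stratum Unit B = 443·2882.60/8552.00 = 149.321 → 149

149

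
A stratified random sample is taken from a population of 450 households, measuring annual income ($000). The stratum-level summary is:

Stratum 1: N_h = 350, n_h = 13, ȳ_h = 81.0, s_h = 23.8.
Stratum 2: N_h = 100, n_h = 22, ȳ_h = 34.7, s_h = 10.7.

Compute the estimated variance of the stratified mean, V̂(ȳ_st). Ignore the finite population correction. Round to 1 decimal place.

V̂(ȳ_st) ≈ 26.6

V̂(ȳ_st) = Σ W_h² s_h²/n_h, with W_h = N_h/N and N = 450:
  stratum 1: (350/450)²·23.8²/13 = 26.3586
  stratum 2: (100/450)²·10.7²/22 = 0.256992
V̂(ȳ_st) = 26.6155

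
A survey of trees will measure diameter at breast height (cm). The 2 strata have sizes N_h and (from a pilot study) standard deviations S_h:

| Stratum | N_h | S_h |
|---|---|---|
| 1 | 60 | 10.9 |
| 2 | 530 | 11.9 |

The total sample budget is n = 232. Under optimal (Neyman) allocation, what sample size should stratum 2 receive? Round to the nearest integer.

Neyman allocation: n_h = n · N_h S_h / Σ N_i S_i, with n = 232.
  stratum 1: N_h·S_h = 60·10.9 = 654.00
  stratum 2: N_h·S_h = 530·11.9 = 6307.00
Σ N_h S_h = 6961.00
n for stratum 2 = 232·6307.00/6961.00 = 210.203 → 210

210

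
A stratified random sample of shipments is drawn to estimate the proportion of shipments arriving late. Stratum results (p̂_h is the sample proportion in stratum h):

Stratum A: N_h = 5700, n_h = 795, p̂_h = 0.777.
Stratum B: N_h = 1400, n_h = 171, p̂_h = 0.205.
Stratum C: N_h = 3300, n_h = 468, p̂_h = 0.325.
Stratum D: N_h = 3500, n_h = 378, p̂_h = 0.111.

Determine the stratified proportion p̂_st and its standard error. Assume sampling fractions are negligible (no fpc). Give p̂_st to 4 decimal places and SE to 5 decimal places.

N = 13900; stratum weights W_h = N_h/N.
p̂_st = Σ W_h p̂_h = (5700·0.777 + 1400·0.205 + 3300·0.325 + 3500·0.111)/13900 = 0.44438
V̂(p̂_st) = Σ W_h² p̂_h(1−p̂_h)/(n_h−1):
  stratum A: (5700/13900)²·0.777·0.223/794 = 3.66966e-05
  stratum B: (1400/13900)²·0.205·0.795/170 = 9.7252e-06
  stratum C: (3300/13900)²·0.325·0.675/467 = 2.6477e-05
  stratum D: (3500/13900)²·0.111·0.889/377 = 1.65955e-05
V̂(p̂_st) = 8.94942e-05; SE = √V̂ = 0.00946014

p̂_st ≈ 0.4444, SE ≈ 0.00946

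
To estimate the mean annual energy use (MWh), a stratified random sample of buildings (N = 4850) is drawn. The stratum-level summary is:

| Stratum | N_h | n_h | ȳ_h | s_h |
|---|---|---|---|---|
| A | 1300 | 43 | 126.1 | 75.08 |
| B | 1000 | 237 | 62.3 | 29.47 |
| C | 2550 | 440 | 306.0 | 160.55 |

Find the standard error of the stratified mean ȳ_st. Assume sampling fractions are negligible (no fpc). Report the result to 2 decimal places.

V̂(ȳ_st) = Σ W_h² s_h²/n_h, with W_h = N_h/N and N = 4850:
  stratum A: (1300/4850)²·75.08²/43 = 9.41853
  stratum B: (1000/4850)²·29.47²/237 = 0.155786
  stratum C: (2550/4850)²·160.55²/440 = 16.1944
V̂(ȳ_st) = 25.7687
SE(ȳ_st) = √25.7687 = 5.07629

SE(ȳ_st) ≈ 5.08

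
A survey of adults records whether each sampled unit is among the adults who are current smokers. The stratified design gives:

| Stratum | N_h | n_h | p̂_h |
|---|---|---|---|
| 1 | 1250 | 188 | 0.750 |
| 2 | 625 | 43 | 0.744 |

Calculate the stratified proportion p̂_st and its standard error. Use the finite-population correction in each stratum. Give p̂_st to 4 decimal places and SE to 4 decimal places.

N = 1875; stratum weights W_h = N_h/N.
p̂_st = Σ W_h p̂_h = (1250·0.750 + 625·0.744)/1875 = 0.74800
V̂(p̂_st) = Σ W_h² (1 − n_h/N_h) p̂_h(1−p̂_h)/(n_h−1):
  stratum 1: (1250/1875)²·(1 − 188/1250)·0.750·0.250/187 = 0.00037861
  stratum 2: (625/1875)²·(1 − 43/625)·0.744·0.256/42 = 0.000469207
V̂(p̂_st) = 0.000847816; SE = √V̂ = 0.0291173

p̂_st ≈ 0.7480, SE ≈ 0.0291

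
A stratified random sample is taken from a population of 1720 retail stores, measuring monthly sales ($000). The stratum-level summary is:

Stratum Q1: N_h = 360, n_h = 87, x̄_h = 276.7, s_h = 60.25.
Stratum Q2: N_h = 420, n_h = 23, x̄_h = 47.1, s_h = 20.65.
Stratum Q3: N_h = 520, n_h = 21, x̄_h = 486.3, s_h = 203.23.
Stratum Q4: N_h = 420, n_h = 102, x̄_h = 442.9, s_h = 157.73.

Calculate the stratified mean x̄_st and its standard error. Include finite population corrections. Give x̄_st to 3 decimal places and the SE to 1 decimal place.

x̄_st = Σ W_h x̄_h = (360·276.7 + 420·47.1 + 520·486.3 + 420·442.9)/1720 = 324.58605
V̂(x̄_st) = Σ W_h² (1 − n_h/N_h) s_h²/n_h, with W_h = N_h/N and N = 1720:
  stratum Q1: (360/1720)²·(1 − 87/360)·60.25²/87 = 1.38613
  stratum Q2: (420/1720)²·(1 − 23/420)·20.65²/23 = 1.04495
  stratum Q3: (520/1720)²·(1 − 21/520)·203.23²/21 = 172.506
  stratum Q4: (420/1720)²·(1 − 102/420)·157.73²/102 = 11.0115
V̂(x̄_st) = 185.948
SE(x̄_st) = √185.948 = 13.6363

x̄_st ≈ 324.586, SE ≈ 13.6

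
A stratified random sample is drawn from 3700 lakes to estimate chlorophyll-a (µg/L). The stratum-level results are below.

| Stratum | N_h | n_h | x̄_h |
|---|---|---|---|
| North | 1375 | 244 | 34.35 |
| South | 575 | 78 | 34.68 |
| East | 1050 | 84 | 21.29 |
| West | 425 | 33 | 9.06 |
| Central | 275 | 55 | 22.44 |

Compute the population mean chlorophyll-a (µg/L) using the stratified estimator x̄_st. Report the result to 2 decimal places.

N = Σ N_h = 3700. Stratum weights W_h = N_h/N.
x̄_st = (1375·34.35 + 575·34.68 + 1050·21.29 + 425·9.06 + 275·22.44) / 3700 = 26.9049

x̄_st ≈ 26.90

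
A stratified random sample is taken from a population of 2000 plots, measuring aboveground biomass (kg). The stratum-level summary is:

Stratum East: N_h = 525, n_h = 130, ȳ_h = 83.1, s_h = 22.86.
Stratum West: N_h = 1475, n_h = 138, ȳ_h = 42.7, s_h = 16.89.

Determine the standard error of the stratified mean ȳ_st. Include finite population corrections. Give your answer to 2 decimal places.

V̂(ȳ_st) = Σ W_h² (1 − n_h/N_h) s_h²/n_h, with W_h = N_h/N and N = 2000:
  stratum East: (525/2000)²·(1 − 130/525)·22.86²/130 = 0.208404
  stratum West: (1475/2000)²·(1 − 138/1475)·16.89²/138 = 1.01916
V̂(ȳ_st) = 1.22757
SE(ȳ_st) = √1.22757 = 1.10796

SE(ȳ_st) ≈ 1.11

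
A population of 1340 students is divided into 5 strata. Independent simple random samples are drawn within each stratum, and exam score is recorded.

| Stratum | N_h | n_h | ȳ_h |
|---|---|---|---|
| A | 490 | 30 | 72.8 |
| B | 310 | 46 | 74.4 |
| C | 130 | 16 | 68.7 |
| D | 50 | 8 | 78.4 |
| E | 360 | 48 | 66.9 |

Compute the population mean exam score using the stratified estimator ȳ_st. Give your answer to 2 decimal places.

ȳ_st ≈ 71.40

N = Σ N_h = 1340. Stratum weights W_h = N_h/N.
ȳ_st = (490·72.8 + 310·74.4 + 130·68.7 + 50·78.4 + 360·66.9) / 1340 = 71.3963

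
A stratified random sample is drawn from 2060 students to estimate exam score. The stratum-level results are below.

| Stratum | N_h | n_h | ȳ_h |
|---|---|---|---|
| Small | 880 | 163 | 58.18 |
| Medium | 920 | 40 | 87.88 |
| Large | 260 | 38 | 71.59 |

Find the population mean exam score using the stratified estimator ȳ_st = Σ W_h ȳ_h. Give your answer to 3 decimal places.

ȳ_st ≈ 73.137

N = Σ N_h = 2060. Stratum weights W_h = N_h/N.
ȳ_st = (880·58.18 + 920·87.88 + 260·71.59) / 2060 = 73.13660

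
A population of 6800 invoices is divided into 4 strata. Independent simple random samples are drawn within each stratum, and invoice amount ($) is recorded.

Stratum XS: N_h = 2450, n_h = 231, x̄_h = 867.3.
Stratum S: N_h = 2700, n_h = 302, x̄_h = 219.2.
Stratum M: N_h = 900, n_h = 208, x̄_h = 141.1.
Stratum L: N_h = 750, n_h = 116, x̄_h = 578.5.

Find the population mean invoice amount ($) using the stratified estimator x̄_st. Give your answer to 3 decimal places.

N = Σ N_h = 6800. Stratum weights W_h = N_h/N.
x̄_st = (2450·867.3 + 2700·219.2 + 900·141.1 + 750·578.5) / 6800 = 481.99853

x̄_st ≈ 481.999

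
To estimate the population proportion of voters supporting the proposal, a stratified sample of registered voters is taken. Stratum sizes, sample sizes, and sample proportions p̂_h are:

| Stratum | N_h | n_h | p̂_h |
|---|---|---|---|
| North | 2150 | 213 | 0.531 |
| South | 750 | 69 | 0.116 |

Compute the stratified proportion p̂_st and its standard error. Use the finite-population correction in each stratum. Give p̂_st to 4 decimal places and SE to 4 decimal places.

p̂_st ≈ 0.4237, SE ≈ 0.0259

N = 2900; stratum weights W_h = N_h/N.
p̂_st = Σ W_h p̂_h = (2150·0.531 + 750·0.116)/2900 = 0.42367
V̂(p̂_st) = Σ W_h² (1 − n_h/N_h) p̂_h(1−p̂_h)/(n_h−1):
  stratum North: (2150/2900)²·(1 − 213/2150)·0.531·0.469/212 = 0.000581706
  stratum South: (750/2900)²·(1 − 69/750)·0.116·0.884/68 = 9.15828e-05
V̂(p̂_st) = 0.000673289; SE = √V̂ = 0.0259478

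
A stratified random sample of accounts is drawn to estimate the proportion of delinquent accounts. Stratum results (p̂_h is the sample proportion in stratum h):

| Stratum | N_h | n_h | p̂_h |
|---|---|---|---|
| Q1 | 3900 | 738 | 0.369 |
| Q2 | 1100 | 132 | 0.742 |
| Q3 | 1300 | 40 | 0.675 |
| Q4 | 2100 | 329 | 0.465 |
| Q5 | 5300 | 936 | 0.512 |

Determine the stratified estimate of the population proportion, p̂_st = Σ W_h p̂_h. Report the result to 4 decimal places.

p̂_st ≈ 0.4980

N = 13700; stratum weights W_h = N_h/N.
p̂_st = Σ W_h p̂_h = (3900·0.369 + 1100·0.742 + 1300·0.675 + 2100·0.465 + 5300·0.512)/13700 = 0.49802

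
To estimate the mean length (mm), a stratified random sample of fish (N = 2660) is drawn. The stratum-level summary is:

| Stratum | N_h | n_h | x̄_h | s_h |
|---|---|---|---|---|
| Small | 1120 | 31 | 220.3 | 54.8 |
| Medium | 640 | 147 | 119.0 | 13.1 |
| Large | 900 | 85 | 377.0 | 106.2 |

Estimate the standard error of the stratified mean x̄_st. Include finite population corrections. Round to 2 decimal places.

V̂(x̄_st) = Σ W_h² (1 − n_h/N_h) s_h²/n_h, with W_h = N_h/N and N = 2660:
  stratum Small: (1120/2660)²·(1 − 31/1120)·54.8²/31 = 16.6987
  stratum Medium: (640/2660)²·(1 − 147/640)·13.1²/147 = 0.0520582
  stratum Large: (900/2660)²·(1 − 85/900)·106.2²/85 = 13.7552
V̂(x̄_st) = 30.5059
SE(x̄_st) = √30.5059 = 5.52322

SE(x̄_st) ≈ 5.52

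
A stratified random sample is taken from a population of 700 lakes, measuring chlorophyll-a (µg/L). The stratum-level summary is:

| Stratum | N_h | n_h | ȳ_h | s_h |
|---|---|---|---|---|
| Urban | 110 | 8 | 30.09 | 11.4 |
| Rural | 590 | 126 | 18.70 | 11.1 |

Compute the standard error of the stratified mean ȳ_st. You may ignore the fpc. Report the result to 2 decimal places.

V̂(ȳ_st) = Σ W_h² s_h²/n_h, with W_h = N_h/N and N = 700:
  stratum Urban: (110/700)²·11.4²/8 = 0.401152
  stratum Rural: (590/700)²·11.1²/126 = 0.694678
V̂(ȳ_st) = 1.09583
SE(ȳ_st) = √1.09583 = 1.04682

SE(ȳ_st) ≈ 1.05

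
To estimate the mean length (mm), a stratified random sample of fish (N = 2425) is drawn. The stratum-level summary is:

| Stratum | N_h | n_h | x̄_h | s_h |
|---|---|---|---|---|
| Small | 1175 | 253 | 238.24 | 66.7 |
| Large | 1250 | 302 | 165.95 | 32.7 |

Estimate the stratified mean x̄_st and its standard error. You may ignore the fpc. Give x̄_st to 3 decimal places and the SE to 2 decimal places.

x̄_st ≈ 200.977, SE ≈ 2.25

x̄_st = Σ W_h x̄_h = (1175·238.24 + 1250·165.95)/2425 = 200.97711
V̂(x̄_st) = Σ W_h² s_h²/n_h, with W_h = N_h/N and N = 2425:
  stratum Small: (1175/2425)²·66.7²/253 = 4.12842
  stratum Large: (1250/2425)²·32.7²/302 = 0.940774
V̂(x̄_st) = 5.06919
SE(x̄_st) = √5.06919 = 2.25149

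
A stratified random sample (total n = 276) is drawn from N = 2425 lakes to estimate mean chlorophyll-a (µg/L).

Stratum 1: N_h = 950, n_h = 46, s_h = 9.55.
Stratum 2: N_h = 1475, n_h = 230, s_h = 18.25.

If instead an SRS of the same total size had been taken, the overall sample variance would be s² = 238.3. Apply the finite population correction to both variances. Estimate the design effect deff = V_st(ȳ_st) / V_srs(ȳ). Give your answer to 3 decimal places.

V̂(ȳ_st) = Σ W_h² (1 − n_h/N_h) s_h²/n_h, with W_h = N_h/N and N = 2425:
  stratum 1: (950/2425)²·(1 − 46/950)·9.55²/46 = 0.289546
  stratum 2: (1475/2425)²·(1 − 230/1475)·18.25²/230 = 0.452205
V_st = 0.741751
V_srs = (1 − 276/2425)·238.3/276 = 0.765138
deff = V_st / V_srs = 0.741751/0.765138 = 0.9694

deff ≈ 0.969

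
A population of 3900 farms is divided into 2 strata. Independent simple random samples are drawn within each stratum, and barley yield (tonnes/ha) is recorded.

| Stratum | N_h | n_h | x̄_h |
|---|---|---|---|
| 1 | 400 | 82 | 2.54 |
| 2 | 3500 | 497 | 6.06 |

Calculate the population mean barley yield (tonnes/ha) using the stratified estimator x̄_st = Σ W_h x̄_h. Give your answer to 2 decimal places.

x̄_st ≈ 5.70

N = Σ N_h = 3900. Stratum weights W_h = N_h/N.
x̄_st = (400·2.54 + 3500·6.06) / 3900 = 5.6990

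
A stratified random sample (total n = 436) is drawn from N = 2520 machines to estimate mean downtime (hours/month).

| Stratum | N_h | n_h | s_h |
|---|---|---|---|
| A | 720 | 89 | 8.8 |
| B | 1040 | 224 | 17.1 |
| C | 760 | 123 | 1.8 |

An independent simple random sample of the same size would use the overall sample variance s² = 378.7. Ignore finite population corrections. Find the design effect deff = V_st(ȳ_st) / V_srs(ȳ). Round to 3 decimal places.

V̂(ȳ_st) = Σ W_h² s_h²/n_h, with W_h = N_h/N and N = 2520:
  stratum A: (720/2520)²·8.8²/89 = 0.0710296
  stratum B: (1040/2520)²·17.1²/224 = 0.222336
  stratum C: (760/2520)²·1.8²/123 = 0.00239589
V_st = 0.295761
V_srs = s²/n = 378.7/436 = 0.868578
deff = V_st / V_srs = 0.295761/0.868578 = 0.3405

deff ≈ 0.341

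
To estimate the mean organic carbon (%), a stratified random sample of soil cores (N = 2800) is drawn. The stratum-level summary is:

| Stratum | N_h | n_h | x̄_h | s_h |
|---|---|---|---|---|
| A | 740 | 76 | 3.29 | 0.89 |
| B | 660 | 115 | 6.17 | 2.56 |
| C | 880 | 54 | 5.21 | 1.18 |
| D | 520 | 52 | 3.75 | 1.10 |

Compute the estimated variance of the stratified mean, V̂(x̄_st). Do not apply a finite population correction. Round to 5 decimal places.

V̂(x̄_st) ≈ 0.00724

V̂(x̄_st) = Σ W_h² s_h²/n_h, with W_h = N_h/N and N = 2800:
  stratum A: (740/2800)²·0.89²/76 = 0.000727971
  stratum B: (660/2800)²·2.56²/115 = 0.00316631
  stratum C: (880/2800)²·1.18²/54 = 0.00254694
  stratum D: (520/2800)²·1.10²/52 = 0.000802551
V̂(x̄_st) = 0.00724378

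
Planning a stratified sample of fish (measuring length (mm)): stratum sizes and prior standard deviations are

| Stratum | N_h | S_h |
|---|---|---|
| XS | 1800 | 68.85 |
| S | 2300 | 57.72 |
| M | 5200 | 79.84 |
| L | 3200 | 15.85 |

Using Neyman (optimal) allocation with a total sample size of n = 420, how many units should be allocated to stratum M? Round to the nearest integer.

Neyman allocation: n_h = n · N_h S_h / Σ N_i S_i, with n = 420.
  stratum XS: N_h·S_h = 1800·68.85 = 123930.00
  stratum S: N_h·S_h = 2300·57.72 = 132756.00
  stratum M: N_h·S_h = 5200·79.84 = 415168.00
  stratum L: N_h·S_h = 3200·15.85 = 50720.00
Σ N_h S_h = 722574.00
n for stratum M = 420·415168.00/722574.00 = 241.319 → 241

241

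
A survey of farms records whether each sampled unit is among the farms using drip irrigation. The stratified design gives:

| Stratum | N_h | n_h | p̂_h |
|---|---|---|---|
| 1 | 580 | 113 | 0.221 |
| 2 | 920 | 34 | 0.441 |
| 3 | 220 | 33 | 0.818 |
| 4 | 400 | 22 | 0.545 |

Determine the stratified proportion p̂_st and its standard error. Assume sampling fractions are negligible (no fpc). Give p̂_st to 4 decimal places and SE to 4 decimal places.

N = 2120; stratum weights W_h = N_h/N.
p̂_st = Σ W_h p̂_h = (580·0.221 + 920·0.441 + 220·0.818 + 400·0.545)/2120 = 0.43956
V̂(p̂_st) = Σ W_h² p̂_h(1−p̂_h)/(n_h−1):
  stratum 1: (580/2120)²·0.221·0.779/112 = 0.000115052
  stratum 2: (920/2120)²·0.441·0.559/33 = 0.00140683
  stratum 3: (220/2120)²·0.818·0.182/32 = 5.01012e-05
  stratum 4: (400/2120)²·0.545·0.455/21 = 0.000420375
V̂(p̂_st) = 0.00199235; SE = √V̂ = 0.0446358

p̂_st ≈ 0.4396, SE ≈ 0.0446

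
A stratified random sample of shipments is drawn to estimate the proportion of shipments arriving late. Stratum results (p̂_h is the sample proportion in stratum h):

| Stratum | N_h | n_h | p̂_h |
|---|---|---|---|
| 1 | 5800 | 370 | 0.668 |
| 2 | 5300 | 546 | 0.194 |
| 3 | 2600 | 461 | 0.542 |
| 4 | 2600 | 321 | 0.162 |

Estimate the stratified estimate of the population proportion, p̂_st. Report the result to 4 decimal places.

p̂_st ≈ 0.4131

N = 16300; stratum weights W_h = N_h/N.
p̂_st = Σ W_h p̂_h = (5800·0.668 + 5300·0.194 + 2600·0.542 + 2600·0.162)/16300 = 0.41307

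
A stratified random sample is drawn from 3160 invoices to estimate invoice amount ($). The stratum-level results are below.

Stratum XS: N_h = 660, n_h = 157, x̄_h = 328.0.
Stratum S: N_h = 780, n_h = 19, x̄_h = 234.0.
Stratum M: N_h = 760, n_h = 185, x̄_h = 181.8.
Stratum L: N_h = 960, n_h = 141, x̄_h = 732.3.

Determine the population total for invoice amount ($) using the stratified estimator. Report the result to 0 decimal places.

τ̂_st ≈ 1240176

τ̂_st = Σ N_h x̄_h = 660·328.0 + 780·234.0 + 760·181.8 + 960·732.3 = 1240176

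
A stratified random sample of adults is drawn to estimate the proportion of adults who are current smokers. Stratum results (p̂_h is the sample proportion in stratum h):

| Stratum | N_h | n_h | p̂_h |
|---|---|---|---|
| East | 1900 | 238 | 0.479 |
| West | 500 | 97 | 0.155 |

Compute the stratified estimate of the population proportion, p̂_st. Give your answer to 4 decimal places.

p̂_st ≈ 0.4115

N = 2400; stratum weights W_h = N_h/N.
p̂_st = Σ W_h p̂_h = (1900·0.479 + 500·0.155)/2400 = 0.41150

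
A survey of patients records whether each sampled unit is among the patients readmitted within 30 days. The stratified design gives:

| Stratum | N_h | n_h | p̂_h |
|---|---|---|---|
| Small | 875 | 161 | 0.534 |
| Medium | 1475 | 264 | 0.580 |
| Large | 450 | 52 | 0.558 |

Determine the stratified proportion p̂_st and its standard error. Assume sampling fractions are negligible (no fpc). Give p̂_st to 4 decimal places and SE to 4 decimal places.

p̂_st ≈ 0.5621, SE ≈ 0.0231

N = 2800; stratum weights W_h = N_h/N.
p̂_st = Σ W_h p̂_h = (875·0.534 + 1475·0.580 + 450·0.558)/2800 = 0.56209
V̂(p̂_st) = Σ W_h² p̂_h(1−p̂_h)/(n_h−1):
  stratum Small: (875/2800)²·0.534·0.466/160 = 0.000151882
  stratum Medium: (1475/2800)²·0.580·0.420/263 = 0.000257033
  stratum Large: (450/2800)²·0.558·0.442/51 = 0.000124909
V̂(p̂_st) = 0.000533825; SE = √V̂ = 0.0231047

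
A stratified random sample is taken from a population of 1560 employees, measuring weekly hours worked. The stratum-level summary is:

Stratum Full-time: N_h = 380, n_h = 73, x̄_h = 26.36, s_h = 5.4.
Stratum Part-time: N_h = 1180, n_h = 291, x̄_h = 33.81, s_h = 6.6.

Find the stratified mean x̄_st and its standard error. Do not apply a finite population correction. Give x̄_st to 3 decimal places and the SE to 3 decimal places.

x̄_st ≈ 31.995, SE ≈ 0.331

x̄_st = Σ W_h x̄_h = (380·26.36 + 1180·33.81)/1560 = 31.99526
V̂(x̄_st) = Σ W_h² s_h²/n_h, with W_h = N_h/N and N = 1560:
  stratum Full-time: (380/1560)²·5.4²/73 = 0.0237019
  stratum Part-time: (1180/1560)²·6.6²/291 = 0.0856465
V̂(x̄_st) = 0.109348
SE(x̄_st) = √0.109348 = 0.330679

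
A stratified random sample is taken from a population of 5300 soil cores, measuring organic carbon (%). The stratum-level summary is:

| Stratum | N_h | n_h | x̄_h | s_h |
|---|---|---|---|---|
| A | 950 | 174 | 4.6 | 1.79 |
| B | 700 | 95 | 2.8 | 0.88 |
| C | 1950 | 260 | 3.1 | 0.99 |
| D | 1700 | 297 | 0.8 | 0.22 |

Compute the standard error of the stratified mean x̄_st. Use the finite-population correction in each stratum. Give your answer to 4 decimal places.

V̂(x̄_st) = Σ W_h² (1 − n_h/N_h) s_h²/n_h, with W_h = N_h/N and N = 5300:
  stratum A: (950/5300)²·(1 − 174/950)·1.79²/174 = 0.000483271
  stratum B: (700/5300)²·(1 − 95/700)·0.88²/95 = 0.000122898
  stratum C: (1950/5300)²·(1 − 260/1950)·0.99²/260 = 0.000442249
  stratum D: (1700/5300)²·(1 − 297/1700)·0.22²/297 = 1.38371e-05
V̂(x̄_st) = 0.00106225
SE(x̄_st) = √0.00106225 = 0.0325922

SE(x̄_st) ≈ 0.0326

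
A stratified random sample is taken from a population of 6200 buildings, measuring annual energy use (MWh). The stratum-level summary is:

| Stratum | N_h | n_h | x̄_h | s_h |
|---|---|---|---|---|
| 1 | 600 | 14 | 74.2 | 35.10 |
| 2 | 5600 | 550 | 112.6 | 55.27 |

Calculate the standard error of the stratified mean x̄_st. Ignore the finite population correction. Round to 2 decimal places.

V̂(x̄_st) = Σ W_h² s_h²/n_h, with W_h = N_h/N and N = 6200:
  stratum 1: (600/6200)²·35.10²/14 = 0.824148
  stratum 2: (5600/6200)²·55.27²/550 = 4.53115
V̂(x̄_st) = 5.3553
SE(x̄_st) = √5.3553 = 2.31415

SE(x̄_st) ≈ 2.31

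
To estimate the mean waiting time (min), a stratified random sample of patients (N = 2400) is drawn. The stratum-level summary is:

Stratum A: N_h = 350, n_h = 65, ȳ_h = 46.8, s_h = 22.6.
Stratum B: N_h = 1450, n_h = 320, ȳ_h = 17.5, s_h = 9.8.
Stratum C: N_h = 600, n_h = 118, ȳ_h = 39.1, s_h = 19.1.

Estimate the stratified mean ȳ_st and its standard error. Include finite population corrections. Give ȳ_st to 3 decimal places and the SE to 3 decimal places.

ȳ_st ≈ 27.173, SE ≈ 0.614

ȳ_st = Σ W_h ȳ_h = (350·46.8 + 1450·17.5 + 600·39.1)/2400 = 27.17292
V̂(ȳ_st) = Σ W_h² (1 − n_h/N_h) s_h²/n_h, with W_h = N_h/N and N = 2400:
  stratum A: (350/2400)²·(1 − 65/350)·22.6²/65 = 0.13608
  stratum B: (1450/2400)²·(1 − 320/1450)·9.8²/320 = 0.0853741
  stratum C: (600/2400)²·(1 − 118/600)·19.1²/118 = 0.155225
V̂(ȳ_st) = 0.376679
SE(ȳ_st) = √0.376679 = 0.613741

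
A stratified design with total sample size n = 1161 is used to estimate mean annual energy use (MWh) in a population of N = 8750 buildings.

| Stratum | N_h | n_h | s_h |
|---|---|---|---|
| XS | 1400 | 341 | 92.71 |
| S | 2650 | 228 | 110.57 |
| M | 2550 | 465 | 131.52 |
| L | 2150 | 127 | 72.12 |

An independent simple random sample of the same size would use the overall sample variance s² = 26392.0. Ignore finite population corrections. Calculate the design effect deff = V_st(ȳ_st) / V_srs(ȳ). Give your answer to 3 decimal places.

V̂(ȳ_st) = Σ W_h² s_h²/n_h, with W_h = N_h/N and N = 8750:
  stratum XS: (1400/8750)²·92.71²/341 = 0.645266
  stratum S: (2650/8750)²·110.57²/228 = 4.9183
  stratum M: (2550/8750)²·131.52²/465 = 3.15933
  stratum L: (2150/8750)²·72.12²/127 = 2.47268
V_st = 11.1956
V_srs = s²/n = 26392.0/1161 = 22.7321
deff = V_st / V_srs = 11.1956/22.7321 = 0.4925

deff ≈ 0.493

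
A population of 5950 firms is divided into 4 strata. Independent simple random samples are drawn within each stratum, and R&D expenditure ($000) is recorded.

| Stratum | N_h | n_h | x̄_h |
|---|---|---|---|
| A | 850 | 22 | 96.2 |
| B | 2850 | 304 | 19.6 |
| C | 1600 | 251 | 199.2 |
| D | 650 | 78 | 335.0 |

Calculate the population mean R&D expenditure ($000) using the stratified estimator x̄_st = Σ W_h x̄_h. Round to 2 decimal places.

x̄_st ≈ 113.29

N = Σ N_h = 5950. Stratum weights W_h = N_h/N.
x̄_st = (850·96.2 + 2850·19.6 + 1600·199.2 + 650·335.0) / 5950 = 113.2941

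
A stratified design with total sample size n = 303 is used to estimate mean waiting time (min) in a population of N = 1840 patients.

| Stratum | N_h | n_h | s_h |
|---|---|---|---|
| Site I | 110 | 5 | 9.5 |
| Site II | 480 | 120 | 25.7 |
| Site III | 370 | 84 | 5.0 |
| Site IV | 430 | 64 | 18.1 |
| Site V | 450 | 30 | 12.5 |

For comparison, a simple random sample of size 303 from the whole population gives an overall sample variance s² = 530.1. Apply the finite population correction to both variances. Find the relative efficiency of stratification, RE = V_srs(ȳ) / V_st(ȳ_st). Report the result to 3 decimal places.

RE ≈ 1.660

V̂(ȳ_st) = Σ W_h² (1 − n_h/N_h) s_h²/n_h, with W_h = N_h/N and N = 1840:
  stratum Site I: (110/1840)²·(1 − 5/110)·9.5²/5 = 0.0615777
  stratum Site II: (480/1840)²·(1 − 120/480)·25.7²/120 = 0.280927
  stratum Site III: (370/1840)²·(1 − 84/370)·5.0²/84 = 0.00930235
  stratum Site IV: (430/1840)²·(1 − 64/430)·18.1²/64 = 0.237953
  stratum Site V: (450/1840)²·(1 − 30/450)·12.5²/30 = 0.290753
V_st = 0.880513
V_srs = (1 − 303/1840)·530.1/303 = 1.46141
Relative efficiency = V_srs / V_st = 1.46141/0.880513 = 1.6597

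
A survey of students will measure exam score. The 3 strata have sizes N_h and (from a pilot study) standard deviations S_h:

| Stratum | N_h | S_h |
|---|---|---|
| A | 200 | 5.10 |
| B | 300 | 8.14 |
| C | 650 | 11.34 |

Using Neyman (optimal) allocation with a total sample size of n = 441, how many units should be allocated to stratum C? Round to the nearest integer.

Neyman allocation: n_h = n · N_h S_h / Σ N_i S_i, with n = 441.
  stratum A: N_h·S_h = 200·5.10 = 1020.00
  stratum B: N_h·S_h = 300·8.14 = 2442.00
  stratum C: N_h·S_h = 650·11.34 = 7371.00
Σ N_h S_h = 10833.00
n for stratum C = 441·7371.00/10833.00 = 300.066 → 300

300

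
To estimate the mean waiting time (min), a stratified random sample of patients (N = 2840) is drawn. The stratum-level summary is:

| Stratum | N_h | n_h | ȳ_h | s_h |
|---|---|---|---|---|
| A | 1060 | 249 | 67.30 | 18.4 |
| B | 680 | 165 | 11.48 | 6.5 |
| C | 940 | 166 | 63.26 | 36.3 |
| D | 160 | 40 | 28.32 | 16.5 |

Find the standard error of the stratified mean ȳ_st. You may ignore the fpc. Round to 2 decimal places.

V̂(ȳ_st) = Σ W_h² s_h²/n_h, with W_h = N_h/N and N = 2840:
  stratum A: (1060/2840)²·18.4²/249 = 0.189414
  stratum B: (680/2840)²·6.5²/165 = 0.0146799
  stratum C: (940/2840)²·36.3²/166 = 0.869609
  stratum D: (160/2840)²·16.5²/40 = 0.0216029
V̂(ȳ_st) = 1.09531
SE(ȳ_st) = √1.09531 = 1.04657

SE(ȳ_st) ≈ 1.05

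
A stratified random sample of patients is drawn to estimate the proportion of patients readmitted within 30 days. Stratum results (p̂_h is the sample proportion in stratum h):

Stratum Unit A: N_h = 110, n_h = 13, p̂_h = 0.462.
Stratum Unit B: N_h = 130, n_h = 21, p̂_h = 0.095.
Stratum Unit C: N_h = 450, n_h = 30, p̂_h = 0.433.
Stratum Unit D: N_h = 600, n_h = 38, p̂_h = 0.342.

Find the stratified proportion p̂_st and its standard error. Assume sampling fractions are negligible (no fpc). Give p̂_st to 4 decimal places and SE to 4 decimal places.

p̂_st ≈ 0.3591, SE ≈ 0.0504

N = 1290; stratum weights W_h = N_h/N.
p̂_st = Σ W_h p̂_h = (110·0.462 + 130·0.095 + 450·0.433 + 600·0.342)/1290 = 0.35909
V̂(p̂_st) = Σ W_h² p̂_h(1−p̂_h)/(n_h−1):
  stratum Unit A: (110/1290)²·0.462·0.538/12 = 0.000150608
  stratum Unit B: (130/1290)²·0.095·0.905/20 = 4.36566e-05
  stratum Unit C: (450/1290)²·0.433·0.567/29 = 0.00103019
  stratum Unit D: (600/1290)²·0.342·0.658/37 = 0.00131575
V̂(p̂_st) = 0.00254021; SE = √V̂ = 0.0504005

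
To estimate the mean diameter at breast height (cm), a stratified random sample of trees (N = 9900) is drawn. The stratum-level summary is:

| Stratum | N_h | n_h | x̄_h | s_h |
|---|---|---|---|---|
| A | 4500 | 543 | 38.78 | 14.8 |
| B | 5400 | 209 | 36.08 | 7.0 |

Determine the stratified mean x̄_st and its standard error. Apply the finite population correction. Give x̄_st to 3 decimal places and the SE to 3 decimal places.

x̄_st = Σ W_h x̄_h = (4500·38.78 + 5400·36.08)/9900 = 37.30727
V̂(x̄_st) = Σ W_h² (1 − n_h/N_h) s_h²/n_h, with W_h = N_h/N and N = 9900:
  stratum A: (4500/9900)²·(1 − 543/4500)·14.8²/543 = 0.0732878
  stratum B: (5400/9900)²·(1 − 209/5400)·7.0²/209 = 0.0670539
V̂(x̄_st) = 0.140342
SE(x̄_st) = √0.140342 = 0.374622

x̄_st ≈ 37.307, SE ≈ 0.375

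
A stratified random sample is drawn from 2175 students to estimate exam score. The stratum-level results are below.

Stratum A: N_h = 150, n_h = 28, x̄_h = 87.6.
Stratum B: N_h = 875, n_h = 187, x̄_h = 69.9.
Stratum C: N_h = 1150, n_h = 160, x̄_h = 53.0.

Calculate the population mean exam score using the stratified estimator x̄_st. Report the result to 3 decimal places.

N = Σ N_h = 2175. Stratum weights W_h = N_h/N.
x̄_st = (150·87.6 + 875·69.9 + 1150·53.0) / 2175 = 62.18506

x̄_st ≈ 62.185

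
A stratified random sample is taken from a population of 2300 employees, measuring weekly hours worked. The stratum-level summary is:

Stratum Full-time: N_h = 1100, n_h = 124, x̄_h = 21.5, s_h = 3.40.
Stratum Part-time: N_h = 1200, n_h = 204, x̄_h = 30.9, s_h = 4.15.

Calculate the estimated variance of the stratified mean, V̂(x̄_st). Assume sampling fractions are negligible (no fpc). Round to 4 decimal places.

V̂(x̄_st) = Σ W_h² s_h²/n_h, with W_h = N_h/N and N = 2300:
  stratum Full-time: (1100/2300)²·3.40²/124 = 0.0213239
  stratum Part-time: (1200/2300)²·4.15²/204 = 0.0229812
V̂(x̄_st) = 0.0443051

V̂(x̄_st) ≈ 0.0443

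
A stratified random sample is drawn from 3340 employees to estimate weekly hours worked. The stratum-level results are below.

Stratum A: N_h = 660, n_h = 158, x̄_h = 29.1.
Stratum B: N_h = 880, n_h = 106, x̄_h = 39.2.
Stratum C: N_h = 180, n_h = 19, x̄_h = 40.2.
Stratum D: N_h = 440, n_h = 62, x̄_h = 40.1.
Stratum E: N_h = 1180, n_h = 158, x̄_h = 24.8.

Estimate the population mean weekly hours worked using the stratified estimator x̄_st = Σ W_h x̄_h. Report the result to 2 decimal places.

x̄_st ≈ 32.29

N = Σ N_h = 3340. Stratum weights W_h = N_h/N.
x̄_st = (660·29.1 + 880·39.2 + 180·40.2 + 440·40.1 + 1180·24.8) / 3340 = 32.2892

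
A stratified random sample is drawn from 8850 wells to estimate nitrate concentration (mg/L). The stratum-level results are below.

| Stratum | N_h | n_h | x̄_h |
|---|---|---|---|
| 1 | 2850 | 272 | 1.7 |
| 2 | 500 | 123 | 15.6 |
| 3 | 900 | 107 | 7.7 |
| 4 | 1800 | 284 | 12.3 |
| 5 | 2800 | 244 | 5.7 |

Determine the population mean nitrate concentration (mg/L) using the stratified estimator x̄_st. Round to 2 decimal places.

N = Σ N_h = 8850. Stratum weights W_h = N_h/N.
x̄_st = (2850·1.7 + 500·15.6 + 900·7.7 + 1800·12.3 + 2800·5.7) / 8850 = 6.5169

x̄_st ≈ 6.52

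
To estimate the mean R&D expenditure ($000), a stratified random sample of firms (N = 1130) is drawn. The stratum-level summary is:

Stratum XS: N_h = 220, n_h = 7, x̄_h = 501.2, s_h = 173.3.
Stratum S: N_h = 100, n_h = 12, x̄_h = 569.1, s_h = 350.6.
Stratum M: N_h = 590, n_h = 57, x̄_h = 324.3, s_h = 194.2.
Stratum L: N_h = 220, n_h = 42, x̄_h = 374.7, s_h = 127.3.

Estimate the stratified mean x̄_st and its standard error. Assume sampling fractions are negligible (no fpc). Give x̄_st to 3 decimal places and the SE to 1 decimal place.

x̄_st = Σ W_h x̄_h = (220·501.2 + 100·569.1 + 590·324.3 + 220·374.7)/1130 = 390.21681
V̂(x̄_st) = Σ W_h² s_h²/n_h, with W_h = N_h/N and N = 1130:
  stratum XS: (220/1130)²·173.3²/7 = 162.625
  stratum S: (100/1130)²·350.6²/12 = 80.2206
  stratum M: (590/1130)²·194.2²/57 = 180.373
  stratum L: (220/1130)²·127.3²/42 = 14.625
V̂(x̄_st) = 437.843
SE(x̄_st) = √437.843 = 20.9247

x̄_st ≈ 390.217, SE ≈ 20.9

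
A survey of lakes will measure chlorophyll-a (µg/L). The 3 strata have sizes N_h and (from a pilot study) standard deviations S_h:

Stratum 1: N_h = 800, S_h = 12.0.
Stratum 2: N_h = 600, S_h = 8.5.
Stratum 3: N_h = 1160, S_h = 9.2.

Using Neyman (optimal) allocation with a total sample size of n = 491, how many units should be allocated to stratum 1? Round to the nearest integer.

Neyman allocation: n_h = n · N_h S_h / Σ N_i S_i, with n = 491.
  stratum 1: N_h·S_h = 800·12.0 = 9600.00
  stratum 2: N_h·S_h = 600·8.5 = 5100.00
  stratum 3: N_h·S_h = 1160·9.2 = 10672.00
Σ N_h S_h = 25372.00
n for stratum 1 = 491·9600.00/25372.00 = 185.780 → 186

186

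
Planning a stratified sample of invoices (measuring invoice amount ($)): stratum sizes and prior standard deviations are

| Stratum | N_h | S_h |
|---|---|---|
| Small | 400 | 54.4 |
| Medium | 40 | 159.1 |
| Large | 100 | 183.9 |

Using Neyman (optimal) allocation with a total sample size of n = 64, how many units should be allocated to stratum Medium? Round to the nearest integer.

Neyman allocation: n_h = n · N_h S_h / Σ N_i S_i, with n = 64.
  stratum Small: N_h·S_h = 400·54.4 = 21760.00
  stratum Medium: N_h·S_h = 40·159.1 = 6364.00
  stratum Large: N_h·S_h = 100·183.9 = 18390.00
Σ N_h S_h = 46514.00
n for stratum Medium = 64·6364.00/46514.00 = 8.756 → 9

9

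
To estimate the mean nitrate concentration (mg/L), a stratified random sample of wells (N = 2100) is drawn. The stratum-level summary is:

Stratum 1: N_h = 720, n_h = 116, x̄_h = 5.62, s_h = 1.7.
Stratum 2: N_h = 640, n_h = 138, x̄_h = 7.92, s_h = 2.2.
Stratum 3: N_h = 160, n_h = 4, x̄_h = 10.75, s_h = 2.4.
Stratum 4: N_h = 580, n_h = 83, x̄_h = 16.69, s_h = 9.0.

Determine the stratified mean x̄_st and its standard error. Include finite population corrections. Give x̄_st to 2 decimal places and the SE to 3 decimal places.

x̄_st ≈ 9.77, SE ≈ 0.277

x̄_st = Σ W_h x̄_h = (720·5.62 + 640·7.92 + 160·10.75 + 580·16.69)/2100 = 9.76924
V̂(x̄_st) = Σ W_h² (1 − n_h/N_h) s_h²/n_h, with W_h = N_h/N and N = 2100:
  stratum 1: (720/2100)²·(1 − 116/720)·1.7²/116 = 0.00245681
  stratum 2: (640/2100)²·(1 − 138/640)·2.2²/138 = 0.00255512
  stratum 3: (160/2100)²·(1 − 4/160)·2.4²/4 = 0.0081502
  stratum 4: (580/2100)²·(1 − 83/580)·9.0²/83 = 0.06379
V̂(x̄_st) = 0.0769521
SE(x̄_st) = √0.0769521 = 0.277402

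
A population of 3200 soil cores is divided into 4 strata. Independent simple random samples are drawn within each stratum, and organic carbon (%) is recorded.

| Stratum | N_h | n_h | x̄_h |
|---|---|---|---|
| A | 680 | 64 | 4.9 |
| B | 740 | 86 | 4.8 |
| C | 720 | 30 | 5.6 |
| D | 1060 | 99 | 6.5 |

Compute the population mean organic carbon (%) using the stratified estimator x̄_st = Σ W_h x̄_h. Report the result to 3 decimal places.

x̄_st ≈ 5.564

N = Σ N_h = 3200. Stratum weights W_h = N_h/N.
x̄_st = (680·4.9 + 740·4.8 + 720·5.6 + 1060·6.5) / 3200 = 5.56438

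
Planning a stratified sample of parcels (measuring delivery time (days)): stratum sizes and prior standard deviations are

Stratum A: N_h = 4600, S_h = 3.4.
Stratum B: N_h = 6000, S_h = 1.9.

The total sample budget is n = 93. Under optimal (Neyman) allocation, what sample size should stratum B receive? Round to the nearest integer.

Neyman allocation: n_h = n · N_h S_h / Σ N_i S_i, with n = 93.
  stratum A: N_h·S_h = 4600·3.4 = 15640.00
  stratum B: N_h·S_h = 6000·1.9 = 11400.00
Σ N_h S_h = 27040.00
n for stratum B = 93·11400.00/27040.00 = 39.209 → 39

39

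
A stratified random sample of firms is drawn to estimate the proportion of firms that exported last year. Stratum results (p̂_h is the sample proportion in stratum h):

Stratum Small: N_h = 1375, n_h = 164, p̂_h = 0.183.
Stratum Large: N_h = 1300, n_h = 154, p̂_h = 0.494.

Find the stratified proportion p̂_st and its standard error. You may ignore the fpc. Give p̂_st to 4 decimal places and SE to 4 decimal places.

p̂_st ≈ 0.3341, SE ≈ 0.0251

N = 2675; stratum weights W_h = N_h/N.
p̂_st = Σ W_h p̂_h = (1375·0.183 + 1300·0.494)/2675 = 0.33414
V̂(p̂_st) = Σ W_h² p̂_h(1−p̂_h)/(n_h−1):
  stratum Small: (1375/2675)²·0.183·0.817/163 = 0.00024235
  stratum Large: (1300/2675)²·0.494·0.506/153 = 0.000385856
V̂(p̂_st) = 0.000628206; SE = √V̂ = 0.025064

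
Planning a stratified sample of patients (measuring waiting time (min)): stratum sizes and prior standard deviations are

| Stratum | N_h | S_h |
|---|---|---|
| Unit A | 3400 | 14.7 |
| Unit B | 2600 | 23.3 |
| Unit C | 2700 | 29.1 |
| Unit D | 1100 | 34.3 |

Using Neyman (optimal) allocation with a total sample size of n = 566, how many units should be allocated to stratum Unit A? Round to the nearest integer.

Neyman allocation: n_h = n · N_h S_h / Σ N_i S_i, with n = 566.
  stratum Unit A: N_h·S_h = 3400·14.7 = 49980.00
  stratum Unit B: N_h·S_h = 2600·23.3 = 60580.00
  stratum Unit C: N_h·S_h = 2700·29.1 = 78570.00
  stratum Unit D: N_h·S_h = 1100·34.3 = 37730.00
Σ N_h S_h = 226860.00
n for stratum Unit A = 566·49980.00/226860.00 = 124.697 → 125

125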